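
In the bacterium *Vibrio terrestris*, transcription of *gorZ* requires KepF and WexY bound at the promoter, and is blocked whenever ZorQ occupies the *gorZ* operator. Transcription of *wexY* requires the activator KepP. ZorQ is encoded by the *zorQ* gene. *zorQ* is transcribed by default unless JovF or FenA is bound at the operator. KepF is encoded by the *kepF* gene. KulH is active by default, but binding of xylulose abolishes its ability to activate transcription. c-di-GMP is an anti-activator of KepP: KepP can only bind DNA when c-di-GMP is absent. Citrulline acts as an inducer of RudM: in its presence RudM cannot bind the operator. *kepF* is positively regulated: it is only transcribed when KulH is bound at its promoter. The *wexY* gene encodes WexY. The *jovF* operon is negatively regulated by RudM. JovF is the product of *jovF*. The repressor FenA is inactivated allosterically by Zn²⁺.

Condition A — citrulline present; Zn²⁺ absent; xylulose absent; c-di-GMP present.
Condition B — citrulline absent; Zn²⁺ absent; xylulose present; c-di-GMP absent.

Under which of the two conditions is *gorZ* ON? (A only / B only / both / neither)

Condition A:
Citrulline is present, so RudM is inactive.
With no repressor bound, *jovF* is transcribed.
So JovF is produced and active.
Zn²⁺ is absent, so FenA is active.
With repressor JovF bound, *zorQ* is not transcribed.
So ZorQ is not produced.
Xylulose is absent, so KulH is active.
No repressor is bound and KulH is active, so *kepF* is transcribed.
So KepF is produced and active.
c-di-GMP is present, so KepP is inactive.
Required activator KepP is absent, so *wexY* is not transcribed.
So WexY is not produced.
Required activator WexY is absent, so *gorZ* is not transcribed.
→ *gorZ* is OFF in A.
Condition B:
Citrulline is absent, so RudM is active.
With repressor RudM bound, *jovF* is not transcribed.
So JovF is not produced.
Zn²⁺ is absent, so FenA is active.
With repressor FenA bound, *zorQ* is not transcribed.
So ZorQ is not produced.
Xylulose is present, so KulH is inactive.
Required activator KulH is absent, so *kepF* is not transcribed.
So KepF is not produced.
c-di-GMP is absent, so KepP is active.
No repressor is bound and KepP is active, so *wexY* is transcribed.
So WexY is produced and active.
Required activator KepF is absent, so *gorZ* is not transcribed.
→ *gorZ* is OFF in B.

neither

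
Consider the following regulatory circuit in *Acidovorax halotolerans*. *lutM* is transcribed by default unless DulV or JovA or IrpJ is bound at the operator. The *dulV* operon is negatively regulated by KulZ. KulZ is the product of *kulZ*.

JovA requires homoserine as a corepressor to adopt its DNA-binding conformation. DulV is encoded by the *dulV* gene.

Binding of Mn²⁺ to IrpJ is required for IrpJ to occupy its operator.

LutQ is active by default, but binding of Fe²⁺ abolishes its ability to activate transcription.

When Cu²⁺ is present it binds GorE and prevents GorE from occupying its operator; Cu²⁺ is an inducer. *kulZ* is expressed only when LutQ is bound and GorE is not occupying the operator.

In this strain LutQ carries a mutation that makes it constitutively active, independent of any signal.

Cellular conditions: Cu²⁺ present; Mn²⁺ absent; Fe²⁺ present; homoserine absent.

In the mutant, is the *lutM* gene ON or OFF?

LutQ is constitutively active in this strain.
Cu²⁺ is present, so GorE is inactive.
No repressor is bound and LutQ is active, so *kulZ* is transcribed.
So KulZ is produced and active.
With repressor KulZ bound, *dulV* is not transcribed.
So DulV is not produced.
Homoserine is absent, so JovA is inactive.
Mn²⁺ is absent, so IrpJ is inactive.
With no repressor bound, *lutM* is transcribed.

ON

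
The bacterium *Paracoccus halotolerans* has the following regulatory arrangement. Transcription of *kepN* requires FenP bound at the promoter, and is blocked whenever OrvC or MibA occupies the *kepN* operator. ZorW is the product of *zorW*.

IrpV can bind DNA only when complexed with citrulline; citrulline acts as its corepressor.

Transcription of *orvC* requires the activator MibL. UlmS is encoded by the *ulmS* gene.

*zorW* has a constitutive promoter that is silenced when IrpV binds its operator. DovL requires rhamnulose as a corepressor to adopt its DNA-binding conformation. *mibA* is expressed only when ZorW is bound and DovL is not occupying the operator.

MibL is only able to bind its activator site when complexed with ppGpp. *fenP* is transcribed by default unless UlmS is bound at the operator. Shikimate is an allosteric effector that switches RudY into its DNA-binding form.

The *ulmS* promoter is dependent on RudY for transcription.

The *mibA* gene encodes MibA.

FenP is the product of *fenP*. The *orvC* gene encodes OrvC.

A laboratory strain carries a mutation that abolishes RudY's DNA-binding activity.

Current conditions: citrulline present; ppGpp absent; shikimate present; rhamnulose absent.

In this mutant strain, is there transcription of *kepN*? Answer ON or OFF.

ppGpp is absent, so MibL is inactive.
Required activator MibL is absent, so *orvC* is not transcribed.
So OrvC is not produced.
Citrulline is present, so IrpV is active.
With repressor IrpV bound, *zorW* is not transcribed.
So ZorW is not produced.
Rhamnulose is absent, so DovL is inactive.
Required activator ZorW is absent, so *mibA* is not transcribed.
So MibA is not produced.
RudY is non-functional in this strain, so it has no effect.
Required activator RudY is absent, so *ulmS* is not transcribed.
So UlmS is not produced.
With no repressor bound, *fenP* is transcribed.
So FenP is produced and active.
No repressor is bound and FenP is active, so *kepN* is transcribed.

ON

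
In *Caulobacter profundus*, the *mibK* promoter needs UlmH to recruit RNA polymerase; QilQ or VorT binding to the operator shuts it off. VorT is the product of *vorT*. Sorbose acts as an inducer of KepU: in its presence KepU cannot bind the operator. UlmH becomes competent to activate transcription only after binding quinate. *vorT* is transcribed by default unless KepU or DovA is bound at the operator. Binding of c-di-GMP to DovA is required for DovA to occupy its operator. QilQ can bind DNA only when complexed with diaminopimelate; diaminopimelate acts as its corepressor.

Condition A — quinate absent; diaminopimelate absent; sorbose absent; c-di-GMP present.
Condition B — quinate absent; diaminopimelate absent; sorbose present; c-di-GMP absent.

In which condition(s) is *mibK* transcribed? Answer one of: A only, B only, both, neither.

Condition A:
Quinate is absent, so UlmH is inactive.
Diaminopimelate is absent, so QilQ is inactive.
Sorbose is absent, so KepU is active.
c-di-GMP is present, so DovA is active.
With repressor KepU bound, *vorT* is not transcribed.
So VorT is not produced.
Required activator UlmH is absent, so *mibK* is not transcribed.
→ *mibK* is OFF in A.
Condition B:
Quinate is absent, so UlmH is inactive.
Diaminopimelate is absent, so QilQ is inactive.
Sorbose is present, so KepU is inactive.
c-di-GMP is absent, so DovA is inactive.
With no repressor bound, *vorT* is transcribed.
So VorT is produced and active.
With repressor VorT bound, *mibK* is not transcribed.
→ *mibK* is OFF in B.

neither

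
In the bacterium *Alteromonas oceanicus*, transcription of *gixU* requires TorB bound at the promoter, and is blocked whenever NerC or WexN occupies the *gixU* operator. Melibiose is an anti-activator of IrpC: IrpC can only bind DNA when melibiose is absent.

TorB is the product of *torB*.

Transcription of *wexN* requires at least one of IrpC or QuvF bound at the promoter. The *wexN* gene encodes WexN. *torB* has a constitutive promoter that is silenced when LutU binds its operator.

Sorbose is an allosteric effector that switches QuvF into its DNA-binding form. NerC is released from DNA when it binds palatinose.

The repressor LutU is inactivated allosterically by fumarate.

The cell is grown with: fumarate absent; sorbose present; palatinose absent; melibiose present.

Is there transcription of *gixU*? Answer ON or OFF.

OFF

Fumarate is absent, so LutU is active.
With repressor LutU bound, *torB* is not transcribed.
So TorB is not produced.
Palatinose is absent, so NerC is active.
Melibiose is present, so IrpC is inactive.
Sorbose is present, so QuvF is active.
Activator QuvF is present, so *wexN* is transcribed.
So WexN is produced and active.
With repressor NerC bound, *gixU* is not transcribed.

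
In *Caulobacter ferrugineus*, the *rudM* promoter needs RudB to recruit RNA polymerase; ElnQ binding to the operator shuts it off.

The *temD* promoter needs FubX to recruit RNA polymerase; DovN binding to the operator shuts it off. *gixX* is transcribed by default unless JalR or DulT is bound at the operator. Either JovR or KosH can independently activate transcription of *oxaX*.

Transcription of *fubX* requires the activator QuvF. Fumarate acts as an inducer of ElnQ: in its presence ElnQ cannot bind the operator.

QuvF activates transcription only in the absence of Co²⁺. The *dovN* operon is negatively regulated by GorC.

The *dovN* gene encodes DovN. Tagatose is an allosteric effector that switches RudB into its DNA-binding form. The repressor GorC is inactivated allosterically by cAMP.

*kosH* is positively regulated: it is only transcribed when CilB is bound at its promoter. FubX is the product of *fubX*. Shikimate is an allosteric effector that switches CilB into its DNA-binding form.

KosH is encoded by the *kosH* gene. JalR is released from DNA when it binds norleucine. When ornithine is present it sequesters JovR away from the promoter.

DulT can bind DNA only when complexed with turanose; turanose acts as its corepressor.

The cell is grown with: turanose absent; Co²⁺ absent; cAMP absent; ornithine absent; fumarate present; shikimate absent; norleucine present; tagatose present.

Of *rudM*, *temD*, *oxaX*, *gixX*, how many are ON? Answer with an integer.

4

Fumarate is present, so ElnQ is inactive.
Tagatose is present, so RudB is active.
No repressor is bound and RudB is active, so *rudM* is transcribed.
→ *rudM* is ON.
cAMP is absent, so GorC is active.
With repressor GorC bound, *dovN* is not transcribed.
So DovN is not produced.
Co²⁺ is absent, so QuvF is active.
No repressor is bound and QuvF is active, so *fubX* is transcribed.
So FubX is produced and active.
No repressor is bound and FubX is active, so *temD* is transcribed.
→ *temD* is ON.
Ornithine is absent, so JovR is active.
Shikimate is absent, so CilB is inactive.
Required activator CilB is absent, so *kosH* is not transcribed.
So KosH is not produced.
Activator JovR is present, so *oxaX* is transcribed.
→ *oxaX* is ON.
Norleucine is present, so JalR is inactive.
Turanose is absent, so DulT is inactive.
With no repressor bound, *gixX* is transcribed.
→ *gixX* is ON.
4 of the 4 genes are transcribed.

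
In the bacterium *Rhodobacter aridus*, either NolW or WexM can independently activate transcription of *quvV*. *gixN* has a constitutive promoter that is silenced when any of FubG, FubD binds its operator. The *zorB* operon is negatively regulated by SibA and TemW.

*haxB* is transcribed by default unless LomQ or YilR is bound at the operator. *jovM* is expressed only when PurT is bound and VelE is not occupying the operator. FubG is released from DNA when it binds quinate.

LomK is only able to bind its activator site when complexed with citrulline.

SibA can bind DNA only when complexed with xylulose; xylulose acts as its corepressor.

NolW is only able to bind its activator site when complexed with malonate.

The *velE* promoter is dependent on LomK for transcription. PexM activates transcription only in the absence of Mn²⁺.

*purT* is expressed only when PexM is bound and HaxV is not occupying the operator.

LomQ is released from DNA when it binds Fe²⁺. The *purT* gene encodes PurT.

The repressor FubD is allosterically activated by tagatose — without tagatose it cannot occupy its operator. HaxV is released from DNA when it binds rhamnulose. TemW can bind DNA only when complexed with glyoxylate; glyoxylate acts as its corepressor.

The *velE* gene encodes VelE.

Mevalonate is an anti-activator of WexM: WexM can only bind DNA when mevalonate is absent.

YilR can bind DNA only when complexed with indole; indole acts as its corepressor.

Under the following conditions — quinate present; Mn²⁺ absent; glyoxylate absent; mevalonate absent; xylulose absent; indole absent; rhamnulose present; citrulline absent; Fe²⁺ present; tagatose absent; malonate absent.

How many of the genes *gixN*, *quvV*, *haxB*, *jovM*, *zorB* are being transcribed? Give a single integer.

5

Quinate is present, so FubG is inactive.
Tagatose is absent, so FubD is inactive.
With no repressor bound, *gixN* is transcribed.
→ *gixN* is ON.
Malonate is absent, so NolW is inactive.
Mevalonate is absent, so WexM is active.
Activator WexM is present, so *quvV* is transcribed.
→ *quvV* is ON.
Fe²⁺ is present, so LomQ is inactive.
Indole is absent, so YilR is inactive.
With no repressor bound, *haxB* is transcribed.
→ *haxB* is ON.
Citrulline is absent, so LomK is inactive.
Required activator LomK is absent, so *velE* is not transcribed.
So VelE is not produced.
Rhamnulose is present, so HaxV is inactive.
Mn²⁺ is absent, so PexM is active.
No repressor is bound and PexM is active, so *purT* is transcribed.
So PurT is produced and active.
No repressor is bound and PurT is active, so *jovM* is transcribed.
→ *jovM* is ON.
Xylulose is absent, so SibA is inactive.
Glyoxylate is absent, so TemW is inactive.
With no repressor bound, *zorB* is transcribed.
→ *zorB* is ON.
5 of the 5 genes are transcribed.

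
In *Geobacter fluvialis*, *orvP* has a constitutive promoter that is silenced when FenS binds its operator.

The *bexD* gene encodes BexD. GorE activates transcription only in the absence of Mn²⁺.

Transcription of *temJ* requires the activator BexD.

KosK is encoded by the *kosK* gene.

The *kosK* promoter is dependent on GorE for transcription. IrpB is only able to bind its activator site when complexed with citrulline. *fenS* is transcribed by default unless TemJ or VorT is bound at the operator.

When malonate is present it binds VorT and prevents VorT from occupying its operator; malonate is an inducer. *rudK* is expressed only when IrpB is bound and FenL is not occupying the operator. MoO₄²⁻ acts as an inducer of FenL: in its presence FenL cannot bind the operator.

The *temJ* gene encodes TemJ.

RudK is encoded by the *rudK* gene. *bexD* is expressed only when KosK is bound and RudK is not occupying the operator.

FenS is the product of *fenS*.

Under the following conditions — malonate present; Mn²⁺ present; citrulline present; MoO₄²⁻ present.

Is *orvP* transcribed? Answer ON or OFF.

Mn²⁺ is present, so GorE is inactive.
Required activator GorE is absent, so *kosK* is not transcribed.
So KosK is not produced.
Citrulline is present, so IrpB is active.
MoO₄²⁻ is present, so FenL is inactive.
No repressor is bound and IrpB is active, so *rudK* is transcribed.
So RudK is produced and active.
With repressor RudK bound, *bexD* is not transcribed.
So BexD is not produced.
Required activator BexD is absent, so *temJ* is not transcribed.
So TemJ is not produced.
Malonate is present, so VorT is inactive.
With no repressor bound, *fenS* is transcribed.
So FenS is produced and active.
With repressor FenS bound, *orvP* is not transcribed.

OFF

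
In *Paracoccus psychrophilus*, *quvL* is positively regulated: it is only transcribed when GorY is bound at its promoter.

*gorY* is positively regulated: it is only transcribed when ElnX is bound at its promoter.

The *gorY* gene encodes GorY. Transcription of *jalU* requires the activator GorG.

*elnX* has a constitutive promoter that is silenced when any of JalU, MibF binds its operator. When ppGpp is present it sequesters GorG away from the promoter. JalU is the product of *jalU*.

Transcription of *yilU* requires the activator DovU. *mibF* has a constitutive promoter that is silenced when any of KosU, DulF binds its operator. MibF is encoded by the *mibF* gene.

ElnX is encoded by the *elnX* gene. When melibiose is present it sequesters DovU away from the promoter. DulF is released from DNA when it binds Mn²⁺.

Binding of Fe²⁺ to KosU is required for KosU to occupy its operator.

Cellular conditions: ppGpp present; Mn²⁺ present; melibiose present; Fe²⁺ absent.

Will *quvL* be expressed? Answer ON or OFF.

ppGpp is present, so GorG is inactive.
Required activator GorG is absent, so *jalU* is not transcribed.
So JalU is not produced.
Fe²⁺ is absent, so KosU is inactive.
Mn²⁺ is present, so DulF is inactive.
With no repressor bound, *mibF* is transcribed.
So MibF is produced and active.
With repressor MibF bound, *elnX* is not transcribed.
So ElnX is not produced.
Required activator ElnX is absent, so *gorY* is not transcribed.
So GorY is not produced.
Required activator GorY is absent, so *quvL* is not transcribed.

OFF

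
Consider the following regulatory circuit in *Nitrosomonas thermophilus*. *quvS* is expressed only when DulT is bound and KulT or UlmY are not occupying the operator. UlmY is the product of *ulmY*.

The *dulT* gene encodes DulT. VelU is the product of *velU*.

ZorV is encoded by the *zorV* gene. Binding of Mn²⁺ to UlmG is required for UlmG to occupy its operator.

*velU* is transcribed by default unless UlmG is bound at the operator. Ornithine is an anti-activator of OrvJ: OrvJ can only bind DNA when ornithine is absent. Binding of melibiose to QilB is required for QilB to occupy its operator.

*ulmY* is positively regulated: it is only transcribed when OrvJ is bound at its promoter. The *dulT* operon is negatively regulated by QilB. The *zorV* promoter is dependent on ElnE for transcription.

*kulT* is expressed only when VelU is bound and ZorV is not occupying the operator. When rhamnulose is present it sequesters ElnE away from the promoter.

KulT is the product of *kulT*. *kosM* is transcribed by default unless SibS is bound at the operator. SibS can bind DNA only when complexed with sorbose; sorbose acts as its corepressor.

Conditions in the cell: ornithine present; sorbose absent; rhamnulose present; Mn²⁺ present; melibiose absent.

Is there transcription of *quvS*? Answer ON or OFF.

ON

Rhamnulose is present, so ElnE is inactive.
Required activator ElnE is absent, so *zorV* is not transcribed.
So ZorV is not produced.
Mn²⁺ is present, so UlmG is active.
With repressor UlmG bound, *velU* is not transcribed.
So VelU is not produced.
Required activator VelU is absent, so *kulT* is not transcribed.
So KulT is not produced.
Melibiose is absent, so QilB is inactive.
With no repressor bound, *dulT* is transcribed.
So DulT is produced and active.
Ornithine is present, so OrvJ is inactive.
Required activator OrvJ is absent, so *ulmY* is not transcribed.
So UlmY is not produced.
No repressor is bound and DulT is active, so *quvS* is transcribed.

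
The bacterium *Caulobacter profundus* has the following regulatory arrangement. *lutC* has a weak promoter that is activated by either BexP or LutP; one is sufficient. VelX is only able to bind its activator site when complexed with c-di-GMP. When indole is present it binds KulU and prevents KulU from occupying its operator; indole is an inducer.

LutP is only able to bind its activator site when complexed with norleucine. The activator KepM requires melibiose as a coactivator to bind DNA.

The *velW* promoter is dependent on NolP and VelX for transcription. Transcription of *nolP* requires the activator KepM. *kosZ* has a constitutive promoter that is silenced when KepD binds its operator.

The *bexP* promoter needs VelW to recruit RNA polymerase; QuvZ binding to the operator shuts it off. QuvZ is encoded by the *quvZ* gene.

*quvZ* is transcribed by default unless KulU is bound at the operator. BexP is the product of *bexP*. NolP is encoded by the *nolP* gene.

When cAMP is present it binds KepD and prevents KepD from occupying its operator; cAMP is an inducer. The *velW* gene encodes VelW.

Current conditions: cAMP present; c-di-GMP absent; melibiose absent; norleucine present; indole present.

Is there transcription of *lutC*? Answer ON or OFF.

Indole is present, so KulU is inactive.
With no repressor bound, *quvZ* is transcribed.
So QuvZ is produced and active.
Melibiose is absent, so KepM is inactive.
Required activator KepM is absent, so *nolP* is not transcribed.
So NolP is not produced.
c-di-GMP is absent, so VelX is inactive.
Required activator NolP is absent, so *velW* is not transcribed.
So VelW is not produced.
With repressor QuvZ bound, *bexP* is not transcribed.
So BexP is not produced.
Norleucine is present, so LutP is active.
Activator LutP is present, so *lutC* is transcribed.

ON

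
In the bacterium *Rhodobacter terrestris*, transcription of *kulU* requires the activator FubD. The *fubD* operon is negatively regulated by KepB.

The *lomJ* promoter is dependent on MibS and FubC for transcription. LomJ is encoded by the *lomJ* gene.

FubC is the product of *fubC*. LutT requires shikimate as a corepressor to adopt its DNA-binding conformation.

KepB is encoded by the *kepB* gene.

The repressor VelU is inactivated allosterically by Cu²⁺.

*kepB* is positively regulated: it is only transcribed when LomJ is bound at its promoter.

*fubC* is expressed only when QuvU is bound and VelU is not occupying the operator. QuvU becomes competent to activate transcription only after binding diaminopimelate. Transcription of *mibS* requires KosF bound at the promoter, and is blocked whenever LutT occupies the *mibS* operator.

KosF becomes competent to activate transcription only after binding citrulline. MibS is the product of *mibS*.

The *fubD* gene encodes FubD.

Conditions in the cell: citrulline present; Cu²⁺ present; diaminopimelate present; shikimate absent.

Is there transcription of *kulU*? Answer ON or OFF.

OFF

Citrulline is present, so KosF is active.
Shikimate is absent, so LutT is inactive.
No repressor is bound and KosF is active, so *mibS* is transcribed.
So MibS is produced and active.
Diaminopimelate is present, so QuvU is active.
Cu²⁺ is present, so VelU is inactive.
No repressor is bound and QuvU is active, so *fubC* is transcribed.
So FubC is produced and active.
No repressor is bound and MibS and FubC are active, so *lomJ* is transcribed.
So LomJ is produced and active.
No repressor is bound and LomJ is active, so *kepB* is transcribed.
So KepB is produced and active.
With repressor KepB bound, *fubD* is not transcribed.
So FubD is not produced.
Required activator FubD is absent, so *kulU* is not transcribed.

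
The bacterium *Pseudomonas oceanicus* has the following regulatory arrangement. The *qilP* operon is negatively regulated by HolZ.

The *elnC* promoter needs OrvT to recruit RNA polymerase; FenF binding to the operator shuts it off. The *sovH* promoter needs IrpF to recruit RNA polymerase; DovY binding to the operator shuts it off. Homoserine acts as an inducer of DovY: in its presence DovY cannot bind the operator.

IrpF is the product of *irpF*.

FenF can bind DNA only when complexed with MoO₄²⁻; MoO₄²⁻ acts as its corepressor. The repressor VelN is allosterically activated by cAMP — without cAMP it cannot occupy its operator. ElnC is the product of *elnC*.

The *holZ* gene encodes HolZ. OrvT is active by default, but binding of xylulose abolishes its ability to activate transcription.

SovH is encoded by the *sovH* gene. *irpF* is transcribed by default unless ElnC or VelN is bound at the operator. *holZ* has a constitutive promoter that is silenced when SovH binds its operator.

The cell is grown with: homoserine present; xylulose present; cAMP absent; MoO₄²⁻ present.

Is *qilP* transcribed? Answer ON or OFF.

Xylulose is present, so OrvT is inactive.
MoO₄²⁻ is present, so FenF is active.
With repressor FenF bound, *elnC* is not transcribed.
So ElnC is not produced.
cAMP is absent, so VelN is inactive.
With no repressor bound, *irpF* is transcribed.
So IrpF is produced and active.
Homoserine is present, so DovY is inactive.
No repressor is bound and IrpF is active, so *sovH* is transcribed.
So SovH is produced and active.
With repressor SovH bound, *holZ* is not transcribed.
So HolZ is not produced.
With no repressor bound, *qilP* is transcribed.

ON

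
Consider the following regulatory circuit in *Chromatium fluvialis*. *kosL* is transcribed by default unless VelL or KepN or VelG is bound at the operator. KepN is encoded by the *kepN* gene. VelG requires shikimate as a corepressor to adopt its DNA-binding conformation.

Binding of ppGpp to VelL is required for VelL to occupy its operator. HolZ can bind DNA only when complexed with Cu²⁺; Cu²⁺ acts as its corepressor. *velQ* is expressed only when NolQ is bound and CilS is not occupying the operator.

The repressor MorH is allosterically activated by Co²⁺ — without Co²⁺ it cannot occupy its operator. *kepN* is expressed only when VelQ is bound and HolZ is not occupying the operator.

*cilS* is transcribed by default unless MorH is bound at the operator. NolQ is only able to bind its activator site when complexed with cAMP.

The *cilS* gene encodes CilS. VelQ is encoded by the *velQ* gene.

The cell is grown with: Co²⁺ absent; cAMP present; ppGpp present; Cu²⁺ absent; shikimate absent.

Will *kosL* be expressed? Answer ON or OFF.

ppGpp is present, so VelL is active.
Co²⁺ is absent, so MorH is inactive.
With no repressor bound, *cilS* is transcribed.
So CilS is produced and active.
cAMP is present, so NolQ is active.
With repressor CilS bound, *velQ* is not transcribed.
So VelQ is not produced.
Cu²⁺ is absent, so HolZ is inactive.
Required activator VelQ is absent, so *kepN* is not transcribed.
So KepN is not produced.
Shikimate is absent, so VelG is inactive.
With repressor VelL bound, *kosL* is not transcribed.

OFF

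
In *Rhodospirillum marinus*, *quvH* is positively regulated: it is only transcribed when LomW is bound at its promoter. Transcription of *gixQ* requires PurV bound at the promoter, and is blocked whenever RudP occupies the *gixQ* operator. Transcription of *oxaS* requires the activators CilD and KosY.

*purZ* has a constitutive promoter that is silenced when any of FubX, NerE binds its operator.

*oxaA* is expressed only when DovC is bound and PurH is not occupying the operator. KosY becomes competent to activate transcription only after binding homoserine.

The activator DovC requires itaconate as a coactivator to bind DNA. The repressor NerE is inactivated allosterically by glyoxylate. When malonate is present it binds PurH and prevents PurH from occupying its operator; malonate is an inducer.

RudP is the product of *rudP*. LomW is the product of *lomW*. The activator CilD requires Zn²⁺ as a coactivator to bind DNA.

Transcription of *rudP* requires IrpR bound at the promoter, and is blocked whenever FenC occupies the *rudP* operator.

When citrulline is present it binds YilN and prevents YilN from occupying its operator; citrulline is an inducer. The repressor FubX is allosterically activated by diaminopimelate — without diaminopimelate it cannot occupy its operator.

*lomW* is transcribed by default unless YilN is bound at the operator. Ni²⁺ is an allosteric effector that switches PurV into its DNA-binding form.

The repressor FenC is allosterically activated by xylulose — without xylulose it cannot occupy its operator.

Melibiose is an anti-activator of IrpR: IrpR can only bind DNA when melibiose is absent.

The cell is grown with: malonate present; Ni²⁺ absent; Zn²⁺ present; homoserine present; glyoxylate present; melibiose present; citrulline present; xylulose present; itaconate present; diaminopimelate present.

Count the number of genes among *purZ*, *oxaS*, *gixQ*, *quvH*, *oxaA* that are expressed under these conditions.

Diaminopimelate is present, so FubX is active.
Glyoxylate is present, so NerE is inactive.
With repressor FubX bound, *purZ* is not transcribed.
→ *purZ* is OFF.
Zn²⁺ is present, so CilD is active.
Homoserine is present, so KosY is active.
No repressor is bound and CilD and KosY are active, so *oxaS* is transcribed.
→ *oxaS* is ON.
Xylulose is present, so FenC is active.
Melibiose is present, so IrpR is inactive.
With repressor FenC bound, *rudP* is not transcribed.
So RudP is not produced.
Ni²⁺ is absent, so PurV is inactive.
Required activator PurV is absent, so *gixQ* is not transcribed.
→ *gixQ* is OFF.
Citrulline is present, so YilN is inactive.
With no repressor bound, *lomW* is transcribed.
So LomW is produced and active.
No repressor is bound and LomW is active, so *quvH* is transcribed.
→ *quvH* is ON.
Itaconate is present, so DovC is active.
Malonate is present, so PurH is inactive.
No repressor is bound and DovC is active, so *oxaA* is transcribed.
→ *oxaA* is ON.
3 of the 5 genes are transcribed.

3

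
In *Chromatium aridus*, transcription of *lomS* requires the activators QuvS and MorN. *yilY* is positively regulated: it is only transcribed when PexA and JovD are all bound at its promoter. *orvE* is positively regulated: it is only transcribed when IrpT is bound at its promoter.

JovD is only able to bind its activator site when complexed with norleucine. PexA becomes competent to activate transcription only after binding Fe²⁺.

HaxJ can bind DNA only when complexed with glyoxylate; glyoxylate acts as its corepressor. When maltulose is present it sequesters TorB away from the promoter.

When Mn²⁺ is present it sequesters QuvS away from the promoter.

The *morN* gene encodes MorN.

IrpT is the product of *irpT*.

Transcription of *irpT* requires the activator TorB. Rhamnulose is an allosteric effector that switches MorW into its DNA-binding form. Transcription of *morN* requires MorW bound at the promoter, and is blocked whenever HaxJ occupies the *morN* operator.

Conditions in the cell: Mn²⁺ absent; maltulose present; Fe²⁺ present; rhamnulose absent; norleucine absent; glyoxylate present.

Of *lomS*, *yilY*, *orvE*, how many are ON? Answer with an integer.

0

Mn²⁺ is absent, so QuvS is active.
Rhamnulose is absent, so MorW is inactive.
Glyoxylate is present, so HaxJ is active.
With repressor HaxJ bound, *morN* is not transcribed.
So MorN is not produced.
Required activator MorN is absent, so *lomS* is not transcribed.
→ *lomS* is OFF.
Fe²⁺ is present, so PexA is active.
Norleucine is absent, so JovD is inactive.
Required activator JovD is absent, so *yilY* is not transcribed.
→ *yilY* is OFF.
Maltulose is present, so TorB is inactive.
Required activator TorB is absent, so *irpT* is not transcribed.
So IrpT is not produced.
Required activator IrpT is absent, so *orvE* is not transcribed.
→ *orvE* is OFF.
0 of the 3 genes are transcribed.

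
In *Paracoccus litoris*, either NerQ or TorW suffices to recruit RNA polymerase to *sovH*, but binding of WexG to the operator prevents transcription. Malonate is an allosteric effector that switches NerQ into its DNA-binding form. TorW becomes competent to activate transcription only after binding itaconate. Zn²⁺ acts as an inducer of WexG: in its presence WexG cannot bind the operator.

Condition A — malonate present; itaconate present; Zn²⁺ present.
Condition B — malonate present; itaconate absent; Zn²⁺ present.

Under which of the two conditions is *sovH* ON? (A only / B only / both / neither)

both

Condition A:
Malonate is present, so NerQ is active.
Itaconate is present, so TorW is active.
Zn²⁺ is present, so WexG is inactive.
Activator NerQ is present, so *sovH* is transcribed.
→ *sovH* is ON in A.
Condition B:
Malonate is present, so NerQ is active.
Itaconate is absent, so TorW is inactive.
Zn²⁺ is present, so WexG is inactive.
Activator NerQ is present, so *sovH* is transcribed.
→ *sovH* is ON in B.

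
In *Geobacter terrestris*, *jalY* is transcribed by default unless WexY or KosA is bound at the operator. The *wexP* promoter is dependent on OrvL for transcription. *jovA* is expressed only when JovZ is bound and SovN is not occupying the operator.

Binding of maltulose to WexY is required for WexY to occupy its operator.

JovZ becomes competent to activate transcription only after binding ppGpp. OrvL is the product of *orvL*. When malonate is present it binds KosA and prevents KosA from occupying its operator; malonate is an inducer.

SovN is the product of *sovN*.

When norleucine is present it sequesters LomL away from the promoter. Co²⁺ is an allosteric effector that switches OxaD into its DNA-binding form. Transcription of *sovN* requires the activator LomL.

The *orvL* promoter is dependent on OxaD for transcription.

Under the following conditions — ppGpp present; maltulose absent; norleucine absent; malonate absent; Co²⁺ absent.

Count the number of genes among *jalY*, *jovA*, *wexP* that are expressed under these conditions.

0

Maltulose is absent, so WexY is inactive.
Malonate is absent, so KosA is active.
With repressor KosA bound, *jalY* is not transcribed.
→ *jalY* is OFF.
ppGpp is present, so JovZ is active.
Norleucine is absent, so LomL is active.
No repressor is bound and LomL is active, so *sovN* is transcribed.
So SovN is produced and active.
With repressor SovN bound, *jovA* is not transcribed.
→ *jovA* is OFF.
Co²⁺ is absent, so OxaD is inactive.
Required activator OxaD is absent, so *orvL* is not transcribed.
So OrvL is not produced.
Required activator OrvL is absent, so *wexP* is not transcribed.
→ *wexP* is OFF.
0 of the 3 genes are transcribed.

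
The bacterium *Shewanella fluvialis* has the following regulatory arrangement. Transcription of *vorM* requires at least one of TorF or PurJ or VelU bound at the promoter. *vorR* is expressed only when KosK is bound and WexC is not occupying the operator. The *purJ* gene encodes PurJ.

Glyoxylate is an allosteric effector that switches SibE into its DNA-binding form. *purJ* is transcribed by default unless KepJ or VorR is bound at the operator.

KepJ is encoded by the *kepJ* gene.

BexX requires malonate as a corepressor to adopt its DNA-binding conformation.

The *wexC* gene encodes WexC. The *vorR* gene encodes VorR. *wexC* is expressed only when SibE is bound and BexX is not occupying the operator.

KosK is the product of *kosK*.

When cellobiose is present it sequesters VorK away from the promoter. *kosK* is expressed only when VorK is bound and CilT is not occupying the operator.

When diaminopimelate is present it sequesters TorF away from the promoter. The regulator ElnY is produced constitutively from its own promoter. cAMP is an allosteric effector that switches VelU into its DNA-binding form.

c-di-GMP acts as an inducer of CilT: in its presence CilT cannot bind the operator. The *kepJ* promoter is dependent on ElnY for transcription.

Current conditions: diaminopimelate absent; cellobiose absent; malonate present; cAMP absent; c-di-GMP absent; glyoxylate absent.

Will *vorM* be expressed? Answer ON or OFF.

Diaminopimelate is absent, so TorF is active.
ElnY is produced constitutively and is active.
No repressor is bound and ElnY is active, so *kepJ* is transcribed.
So KepJ is produced and active.
Glyoxylate is absent, so SibE is inactive.
Malonate is present, so BexX is active.
With repressor BexX bound, *wexC* is not transcribed.
So WexC is not produced.
Cellobiose is absent, so VorK is active.
c-di-GMP is absent, so CilT is active.
With repressor CilT bound, *kosK* is not transcribed.
So KosK is not produced.
Required activator KosK is absent, so *vorR* is not transcribed.
So VorR is not produced.
With repressor KepJ bound, *purJ* is not transcribed.
So PurJ is not produced.
cAMP is absent, so VelU is inactive.
Activator TorF is present, so *vorM* is transcribed.

ON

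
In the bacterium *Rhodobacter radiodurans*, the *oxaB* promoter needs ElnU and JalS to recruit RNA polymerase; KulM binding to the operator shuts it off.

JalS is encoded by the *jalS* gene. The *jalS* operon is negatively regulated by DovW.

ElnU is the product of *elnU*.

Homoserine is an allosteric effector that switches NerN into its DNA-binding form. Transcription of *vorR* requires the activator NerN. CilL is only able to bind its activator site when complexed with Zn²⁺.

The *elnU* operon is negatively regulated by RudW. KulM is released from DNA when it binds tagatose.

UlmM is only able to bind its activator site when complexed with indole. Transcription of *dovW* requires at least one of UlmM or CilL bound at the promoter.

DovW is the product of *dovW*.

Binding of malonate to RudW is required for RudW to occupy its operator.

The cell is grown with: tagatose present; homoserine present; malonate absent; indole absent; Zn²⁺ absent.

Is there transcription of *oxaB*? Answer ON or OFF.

ON

Tagatose is present, so KulM is inactive.
Malonate is absent, so RudW is inactive.
With no repressor bound, *elnU* is transcribed.
So ElnU is produced and active.
Indole is absent, so UlmM is inactive.
Zn²⁺ is absent, so CilL is inactive.
No activator is available at the *dovW* promoter, so *dovW* is not transcribed.
So DovW is not produced.
With no repressor bound, *jalS* is transcribed.
So JalS is produced and active.
No repressor is bound and ElnU and JalS are active, so *oxaB* is transcribed.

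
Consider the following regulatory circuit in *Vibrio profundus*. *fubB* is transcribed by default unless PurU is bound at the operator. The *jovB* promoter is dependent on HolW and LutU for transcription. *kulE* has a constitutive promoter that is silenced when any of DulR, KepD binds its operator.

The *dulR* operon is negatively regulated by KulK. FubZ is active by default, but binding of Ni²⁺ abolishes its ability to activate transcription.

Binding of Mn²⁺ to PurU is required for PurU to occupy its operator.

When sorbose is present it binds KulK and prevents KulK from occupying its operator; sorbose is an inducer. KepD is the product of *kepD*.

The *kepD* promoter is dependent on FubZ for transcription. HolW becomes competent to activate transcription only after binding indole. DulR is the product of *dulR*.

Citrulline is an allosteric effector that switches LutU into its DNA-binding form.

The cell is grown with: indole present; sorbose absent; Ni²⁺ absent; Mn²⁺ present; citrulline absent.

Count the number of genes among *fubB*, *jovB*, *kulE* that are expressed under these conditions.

0

Mn²⁺ is present, so PurU is active.
With repressor PurU bound, *fubB* is not transcribed.
→ *fubB* is OFF.
Indole is present, so HolW is active.
Citrulline is absent, so LutU is inactive.
Required activator LutU is absent, so *jovB* is not transcribed.
→ *jovB* is OFF.
Sorbose is absent, so KulK is active.
With repressor KulK bound, *dulR* is not transcribed.
So DulR is not produced.
Ni²⁺ is absent, so FubZ is active.
No repressor is bound and FubZ is active, so *kepD* is transcribed.
So KepD is produced and active.
With repressor KepD bound, *kulE* is not transcribed.
→ *kulE* is OFF.
0 of the 3 genes are transcribed.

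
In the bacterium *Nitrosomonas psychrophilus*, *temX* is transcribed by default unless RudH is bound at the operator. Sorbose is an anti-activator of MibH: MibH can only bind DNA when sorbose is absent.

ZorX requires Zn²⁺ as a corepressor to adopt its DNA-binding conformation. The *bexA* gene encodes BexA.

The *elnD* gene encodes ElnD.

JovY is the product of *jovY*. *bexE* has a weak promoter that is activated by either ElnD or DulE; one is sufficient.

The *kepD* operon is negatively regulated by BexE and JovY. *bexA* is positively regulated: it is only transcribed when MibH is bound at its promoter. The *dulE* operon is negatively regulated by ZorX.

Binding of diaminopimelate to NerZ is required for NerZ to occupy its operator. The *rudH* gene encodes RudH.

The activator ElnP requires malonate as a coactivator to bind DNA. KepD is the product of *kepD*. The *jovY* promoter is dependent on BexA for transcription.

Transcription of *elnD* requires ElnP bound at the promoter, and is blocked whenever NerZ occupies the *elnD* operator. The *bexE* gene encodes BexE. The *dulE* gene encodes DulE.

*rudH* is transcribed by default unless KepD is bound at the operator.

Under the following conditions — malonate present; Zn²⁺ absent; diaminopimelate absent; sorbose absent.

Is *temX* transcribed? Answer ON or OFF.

OFF

Malonate is present, so ElnP is active.
Diaminopimelate is absent, so NerZ is inactive.
No repressor is bound and ElnP is active, so *elnD* is transcribed.
So ElnD is produced and active.
Zn²⁺ is absent, so ZorX is inactive.
With no repressor bound, *dulE* is transcribed.
So DulE is produced and active.
Activator ElnD is present, so *bexE* is transcribed.
So BexE is produced and active.
Sorbose is absent, so MibH is active.
No repressor is bound and MibH is active, so *bexA* is transcribed.
So BexA is produced and active.
No repressor is bound and BexA is active, so *jovY* is transcribed.
So JovY is produced and active.
With repressor BexE bound, *kepD* is not transcribed.
So KepD is not produced.
With no repressor bound, *rudH* is transcribed.
So RudH is produced and active.
With repressor RudH bound, *temX* is not transcribed.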